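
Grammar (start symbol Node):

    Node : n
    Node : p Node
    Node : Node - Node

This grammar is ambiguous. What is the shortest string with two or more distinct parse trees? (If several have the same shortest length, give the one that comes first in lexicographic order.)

p n - n

length 1: no string has ≥2 trees
length 2: no string has ≥2 trees
length 3: no string has ≥2 trees
length 4: p n - n has 2 parse trees

Two derivations of p n - n:
  Node ⇒ p Node ⇒ p Node - Node ⇒ p n - Node ⇒ p n - n
  Node ⇒ Node - Node ⇒ p Node - Node ⇒ p n - Node ⇒ p n - n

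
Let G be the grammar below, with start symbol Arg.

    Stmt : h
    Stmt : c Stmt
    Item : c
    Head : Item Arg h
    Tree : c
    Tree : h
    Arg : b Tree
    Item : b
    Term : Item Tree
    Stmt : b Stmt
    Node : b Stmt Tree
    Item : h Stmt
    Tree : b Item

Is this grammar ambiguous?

(Head, Node, Term are unreachable from Arg, so their rules don't affect L(Arg).) Restricted to the reachable nonterminals, every rule has the form A → t or A → t B, and no two rules for the same A share a first terminal. The grammar encodes a DFA — one run per string.

Unambiguous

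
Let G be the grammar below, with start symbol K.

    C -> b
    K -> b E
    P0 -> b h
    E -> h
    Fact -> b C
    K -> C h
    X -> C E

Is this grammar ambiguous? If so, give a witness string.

Ambiguous

Witness: b h

Derivation 1: K ⇒ b E ⇒ b h
Derivation 2: K ⇒ C h ⇒ b h

Two distinct leftmost derivations for the same string.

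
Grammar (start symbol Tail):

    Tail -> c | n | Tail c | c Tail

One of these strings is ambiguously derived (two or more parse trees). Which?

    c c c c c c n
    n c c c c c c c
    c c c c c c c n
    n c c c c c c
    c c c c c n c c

c c c c c n c c

c c c c c c n: 1 tree
n c c c c c c c: 1 tree
c c c c c c c n: 1 tree
n c c c c c c: 1 tree
c c c c c n c c: 21 trees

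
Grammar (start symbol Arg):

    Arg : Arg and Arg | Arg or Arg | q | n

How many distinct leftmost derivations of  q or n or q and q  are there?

Parse trees for q or n or q and q:
  [Arg [Arg [Arg q] or [Arg [Arg n] or [Arg q]]] and [Arg q]]
  [Arg [Arg [Arg [Arg q] or [Arg n]] or [Arg q]] and [Arg q]]
  [Arg [Arg q] or [Arg [Arg [Arg n] or [Arg q]] and [Arg q]]]
  [Arg [Arg q] or [Arg [Arg n] or [Arg [Arg q] and [Arg q]]]]
  [Arg [Arg [Arg q] or [Arg n]] or [Arg [Arg q] and [Arg q]]]

5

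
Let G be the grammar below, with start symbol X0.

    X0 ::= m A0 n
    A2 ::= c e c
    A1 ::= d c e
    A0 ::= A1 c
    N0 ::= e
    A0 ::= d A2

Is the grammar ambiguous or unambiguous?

Witness: m d c e c n

Derivation 1: X0 ⇒ m A0 n ⇒ m A1 c n ⇒ m d c e c n
Derivation 2: X0 ⇒ m A0 n ⇒ m d A2 n ⇒ m d c e c n

Two distinct leftmost derivations for the same string.

Ambiguous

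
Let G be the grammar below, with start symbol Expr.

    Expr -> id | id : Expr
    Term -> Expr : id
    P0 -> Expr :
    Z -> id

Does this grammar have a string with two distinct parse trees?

(Term, P0, Z are unreachable from Expr, so their rules don't affect L(Expr).) The reachable grammar is A → atom sep A | atom. Each atom is followed by either the separator (recurse) or end-of-string (stop) — no choice point.

Unambiguous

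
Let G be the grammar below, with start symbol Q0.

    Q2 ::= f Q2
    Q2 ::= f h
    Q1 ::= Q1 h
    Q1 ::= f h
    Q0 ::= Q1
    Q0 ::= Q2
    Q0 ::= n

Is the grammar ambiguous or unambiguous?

Ambiguous

Witness: f h

Derivation 1: Q0 ⇒ Q1 ⇒ f h
Derivation 2: Q0 ⇒ Q2 ⇒ f h

Two distinct leftmost derivations for the same string.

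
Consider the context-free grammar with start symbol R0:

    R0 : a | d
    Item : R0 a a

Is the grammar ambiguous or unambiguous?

(Item is unreachable from R0, so its rules don't affect L(R0).) Each reachable nonterminal has at most one production per leading terminal, and all productions are right-linear; the derivation is determined token-by-token.

Unambiguous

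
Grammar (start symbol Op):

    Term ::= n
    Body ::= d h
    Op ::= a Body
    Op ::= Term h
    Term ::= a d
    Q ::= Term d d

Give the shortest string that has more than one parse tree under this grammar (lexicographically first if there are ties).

length 2: no string has ≥2 trees
length 3: a d h has 2 parse trees

Two derivations of a d h:
  Op ⇒ a Body ⇒ a d h
  Op ⇒ Term h ⇒ a d h

a d h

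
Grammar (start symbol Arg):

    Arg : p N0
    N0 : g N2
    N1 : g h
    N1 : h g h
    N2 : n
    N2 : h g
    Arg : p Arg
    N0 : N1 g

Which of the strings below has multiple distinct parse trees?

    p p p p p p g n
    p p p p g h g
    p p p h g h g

p p p p g h g

p p p p p p g n: 1 tree
p p p p g h g: 2 trees
p p p h g h g: 1 tree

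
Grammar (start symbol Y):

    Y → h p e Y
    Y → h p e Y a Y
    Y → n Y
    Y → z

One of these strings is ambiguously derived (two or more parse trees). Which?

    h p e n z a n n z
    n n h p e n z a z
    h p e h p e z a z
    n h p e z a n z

h p e h p e z a z

h p e n z a n n z: 1 tree
n n h p e n z a z: 1 tree
h p e h p e z a z: 2 trees
n h p e z a n z: 1 tree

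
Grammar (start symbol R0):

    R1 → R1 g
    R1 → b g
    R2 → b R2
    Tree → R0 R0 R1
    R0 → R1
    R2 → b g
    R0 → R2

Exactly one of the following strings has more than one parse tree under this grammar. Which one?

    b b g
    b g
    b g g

b b g: 1 tree
b g: 2 trees
b g g: 1 tree

b g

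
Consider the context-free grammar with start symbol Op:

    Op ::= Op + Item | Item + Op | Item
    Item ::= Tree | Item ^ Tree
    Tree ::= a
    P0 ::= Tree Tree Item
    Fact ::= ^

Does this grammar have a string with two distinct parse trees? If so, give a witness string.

Ambiguous

Witness: a + a

Derivation 1: Op ⇒ Op + Item ⇒ Item + Item ⇒ Tree + Item ⇒ a + Item ⇒ a + Tree ⇒ a + a
Derivation 2: Op ⇒ Item + Op ⇒ Tree + Op ⇒ a + Op ⇒ a + Item ⇒ a + Tree ⇒ a + a

Two distinct leftmost derivations for the same string.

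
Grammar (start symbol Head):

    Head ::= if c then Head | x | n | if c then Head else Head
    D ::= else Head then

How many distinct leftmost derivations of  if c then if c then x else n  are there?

Parse trees for if c then if c then x else n:
  [Head if c then [Head if c then [Head x] else [Head n]]]
  [Head if c then [Head if c then [Head x]] else [Head n]]

2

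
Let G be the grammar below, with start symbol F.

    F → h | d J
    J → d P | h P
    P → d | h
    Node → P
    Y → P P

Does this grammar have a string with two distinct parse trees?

(Node, Y are unreachable from F, so their rules don't affect L(F).) The reachable rules are right-linear with at most one rule per (nonterminal, next-terminal) pair. Each input token forces the next rule, so parsing is deterministic.

Unambiguous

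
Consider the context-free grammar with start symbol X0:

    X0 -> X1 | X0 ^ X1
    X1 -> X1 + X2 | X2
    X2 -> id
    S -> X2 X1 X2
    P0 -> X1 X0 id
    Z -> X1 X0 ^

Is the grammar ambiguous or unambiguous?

(S, P0, Z are unreachable from X0, so their rules don't affect L(X0).) The grammar is stratified — X0 handles '^' (left-recursive), X1 handles '+', X2 atoms. Each operator has a fixed associativity and precedence level, so every string has one parse.

Unambiguous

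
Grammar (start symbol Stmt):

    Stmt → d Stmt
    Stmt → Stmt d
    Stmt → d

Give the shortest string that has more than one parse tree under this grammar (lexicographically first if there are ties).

length 1: no string has ≥2 trees
length 2: d d has 2 parse trees

Two derivations of d d:
  Stmt ⇒ d Stmt ⇒ d d
  Stmt ⇒ Stmt d ⇒ d d

d d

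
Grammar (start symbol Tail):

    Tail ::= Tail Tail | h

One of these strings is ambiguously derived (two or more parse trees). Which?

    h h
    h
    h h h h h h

h h: 1 tree
h: 1 tree
h h h h h h: 42 trees

h h h h h h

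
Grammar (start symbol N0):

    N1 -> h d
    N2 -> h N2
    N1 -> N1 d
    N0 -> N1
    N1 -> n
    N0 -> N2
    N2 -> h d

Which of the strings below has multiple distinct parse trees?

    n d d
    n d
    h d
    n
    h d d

n d d: 1 tree
n d: 1 tree
h d: 2 trees
n: 1 tree
h d d: 1 tree

h d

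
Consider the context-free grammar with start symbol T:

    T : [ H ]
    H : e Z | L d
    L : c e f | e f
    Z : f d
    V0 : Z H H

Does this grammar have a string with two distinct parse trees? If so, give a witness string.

Ambiguous

Witness: [ e f d ]

Derivation 1: T ⇒ [ H ] ⇒ [ e Z ] ⇒ [ e f d ]
Derivation 2: T ⇒ [ H ] ⇒ [ L d ] ⇒ [ e f d ]

Two distinct leftmost derivations for the same string.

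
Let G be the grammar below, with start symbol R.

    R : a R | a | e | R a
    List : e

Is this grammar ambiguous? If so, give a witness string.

Witness: a a

Derivation 1: R ⇒ a R ⇒ a a
Derivation 2: R ⇒ R a ⇒ a a

Two distinct leftmost derivations for the same string.

Ambiguous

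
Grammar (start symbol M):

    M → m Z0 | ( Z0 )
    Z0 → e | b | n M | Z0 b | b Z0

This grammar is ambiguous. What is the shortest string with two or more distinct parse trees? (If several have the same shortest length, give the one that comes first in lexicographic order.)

length 2: no string has ≥2 trees
length 3: m b b has 2 parse trees

Two derivations of m b b:
  M ⇒ m Z0 ⇒ m Z0 b ⇒ m b b
  M ⇒ m Z0 ⇒ m b Z0 ⇒ m b b

m b b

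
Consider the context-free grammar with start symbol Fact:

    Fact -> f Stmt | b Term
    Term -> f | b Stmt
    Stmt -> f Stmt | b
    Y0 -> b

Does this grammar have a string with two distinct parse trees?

Unambiguous

Only Fact, Term, Stmt are reachable from Fact; ignoring the rest: Each reachable nonterminal has at most one production per leading terminal, and all productions are right-linear; the derivation is determined token-by-token.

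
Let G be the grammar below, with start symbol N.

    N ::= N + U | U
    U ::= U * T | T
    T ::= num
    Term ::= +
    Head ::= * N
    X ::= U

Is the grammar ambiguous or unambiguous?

Only N, U, T are reachable from N; ignoring the rest: This is a standard precedence ladder (N over U over T), with each level left-recursive on its own operator ('+' at N, '*' at U). That structure is LR(1), hence unambiguous.

Unambiguous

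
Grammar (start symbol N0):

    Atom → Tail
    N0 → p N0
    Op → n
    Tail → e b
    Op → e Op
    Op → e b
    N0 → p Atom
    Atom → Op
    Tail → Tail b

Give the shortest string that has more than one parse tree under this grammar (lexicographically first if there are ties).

p e b

length 2: no string has ≥2 trees
length 3: p e b has 2 parse trees

Two derivations of p e b:
  N0 ⇒ p Atom ⇒ p Tail ⇒ p e b
  N0 ⇒ p Atom ⇒ p Op ⇒ p e b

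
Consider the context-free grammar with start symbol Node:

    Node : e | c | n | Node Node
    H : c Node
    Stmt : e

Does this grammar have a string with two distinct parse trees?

Ambiguous

Witness: c c c

Derivation 1: Node ⇒ Node Node ⇒ c Node ⇒ c Node Node ⇒ c c Node ⇒ c c c
Derivation 2: Node ⇒ Node Node ⇒ Node Node Node ⇒ c Node Node ⇒ c c Node ⇒ c c c

Two distinct leftmost derivations for the same string.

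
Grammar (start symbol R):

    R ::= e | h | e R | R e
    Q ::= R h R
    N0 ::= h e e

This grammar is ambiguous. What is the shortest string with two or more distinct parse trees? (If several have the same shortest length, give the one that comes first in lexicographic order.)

e e

length 1: no string has ≥2 trees
length 2: e e has 2 parse trees

Two derivations of e e:
  R ⇒ e R ⇒ e e
  R ⇒ R e ⇒ e e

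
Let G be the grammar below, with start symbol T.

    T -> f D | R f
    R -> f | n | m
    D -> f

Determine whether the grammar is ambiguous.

Ambiguous

Witness: f f

Derivation 1: T ⇒ f D ⇒ f f
Derivation 2: T ⇒ R f ⇒ f f

Two distinct leftmost derivations for the same string.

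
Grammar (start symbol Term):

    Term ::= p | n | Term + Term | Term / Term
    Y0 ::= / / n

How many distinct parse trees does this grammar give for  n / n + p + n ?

5

Parse trees for n / n + p + n:
  [Term [Term [Term n] / [Term n]] + [Term [Term p] + [Term n]]]
  [Term [Term [Term [Term n] / [Term n]] + [Term p]] + [Term n]]
  [Term [Term [Term n] / [Term [Term n] + [Term p]]] + [Term n]]
  [Term [Term n] / [Term [Term n] + [Term [Term p] + [Term n]]]]
  [Term [Term n] / [Term [Term [Term n] + [Term p]] + [Term n]]]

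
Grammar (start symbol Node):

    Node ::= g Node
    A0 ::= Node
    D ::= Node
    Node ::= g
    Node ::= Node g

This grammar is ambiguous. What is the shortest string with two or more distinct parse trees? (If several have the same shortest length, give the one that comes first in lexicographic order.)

g g

length 1: no string has ≥2 trees
length 2: g g has 2 parse trees

Two derivations of g g:
  Node ⇒ g Node ⇒ g g
  Node ⇒ Node g ⇒ g g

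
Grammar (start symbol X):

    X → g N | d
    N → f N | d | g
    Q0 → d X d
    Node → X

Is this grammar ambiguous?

Unambiguous

Only X, N are reachable from X; ignoring the rest: The reachable rules are right-linear with at most one rule per (nonterminal, next-terminal) pair. Each input token forces the next rule, so parsing is deterministic.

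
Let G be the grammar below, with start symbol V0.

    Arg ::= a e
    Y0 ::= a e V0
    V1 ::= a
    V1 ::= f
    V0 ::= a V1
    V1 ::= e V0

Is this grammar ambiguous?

Unambiguous

(Y0, Arg are unreachable from V0, so their rules don't affect L(V0).) The reachable rules are right-linear with at most one rule per (nonterminal, next-terminal) pair. Each input token forces the next rule, so parsing is deterministic.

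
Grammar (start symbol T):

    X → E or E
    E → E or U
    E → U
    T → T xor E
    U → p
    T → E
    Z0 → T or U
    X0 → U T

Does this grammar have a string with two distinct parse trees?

(Z0, X0, X are unreachable from T, so their rules don't affect L(T).) This is a standard precedence ladder (T over E over U), with each level left-recursive on its own operator ('xor' at T, 'or' at E). That structure is LR(1), hence unambiguous.

Unambiguous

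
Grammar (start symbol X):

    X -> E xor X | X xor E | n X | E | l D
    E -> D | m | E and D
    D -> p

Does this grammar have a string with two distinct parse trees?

Witness: m xor m

Derivation 1: X ⇒ E xor X ⇒ m xor X ⇒ m xor E ⇒ m xor m
Derivation 2: X ⇒ X xor E ⇒ E xor E ⇒ m xor E ⇒ m xor m

Two distinct leftmost derivations for the same string.

Ambiguous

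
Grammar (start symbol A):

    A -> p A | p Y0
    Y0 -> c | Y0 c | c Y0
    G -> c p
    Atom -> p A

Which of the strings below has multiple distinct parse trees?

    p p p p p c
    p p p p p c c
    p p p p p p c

p p p p p c: 1 tree
p p p p p c c: 2 trees
p p p p p p c: 1 tree

p p p p p c c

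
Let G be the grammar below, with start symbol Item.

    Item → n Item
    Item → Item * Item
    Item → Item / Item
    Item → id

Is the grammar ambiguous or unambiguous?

Witness: n id * id

Derivation 1: Item ⇒ n Item ⇒ n Item * Item ⇒ n id * Item ⇒ n id * id
Derivation 2: Item ⇒ Item * Item ⇒ n Item * Item ⇒ n id * Item ⇒ n id * id

Two distinct leftmost derivations for the same string.

Ambiguous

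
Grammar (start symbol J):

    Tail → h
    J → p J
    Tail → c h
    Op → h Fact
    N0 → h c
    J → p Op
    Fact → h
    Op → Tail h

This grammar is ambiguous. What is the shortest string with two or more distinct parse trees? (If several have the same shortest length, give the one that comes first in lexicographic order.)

p h h

length 3: p h h has 2 parse trees

Two derivations of p h h:
  J ⇒ p Op ⇒ p h Fact ⇒ p h h
  J ⇒ p Op ⇒ p Tail h ⇒ p h h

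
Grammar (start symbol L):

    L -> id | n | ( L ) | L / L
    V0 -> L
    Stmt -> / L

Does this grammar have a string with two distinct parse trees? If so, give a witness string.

Ambiguous

Witness: id / id / id

Derivation 1: L ⇒ L / L ⇒ id / L ⇒ id / L / L ⇒ id / id / L ⇒ id / id / id
Derivation 2: L ⇒ L / L ⇒ L / L / L ⇒ id / L / L ⇒ id / id / L ⇒ id / id / id

Two distinct leftmost derivations for the same string.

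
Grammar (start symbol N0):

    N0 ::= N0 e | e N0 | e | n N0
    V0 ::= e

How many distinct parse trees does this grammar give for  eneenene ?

1

Parse trees for eneenene:
  [N0 e [N0 n [N0 e [N0 e [N0 n [N0 e [N0 n [N0 e]]]]]]]]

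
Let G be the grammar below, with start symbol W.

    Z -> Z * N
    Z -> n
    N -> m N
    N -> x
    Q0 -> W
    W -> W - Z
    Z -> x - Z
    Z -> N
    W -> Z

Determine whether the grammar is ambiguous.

Ambiguous

Witness: x - n

Derivation 1: W ⇒ W - Z ⇒ Z - Z ⇒ N - Z ⇒ x - Z ⇒ x - n
Derivation 2: W ⇒ Z ⇒ x - Z ⇒ x - n

Two distinct leftmost derivations for the same string.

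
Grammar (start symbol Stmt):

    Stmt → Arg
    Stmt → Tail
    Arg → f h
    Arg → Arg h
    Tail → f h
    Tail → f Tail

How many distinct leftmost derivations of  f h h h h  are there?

Parse trees for f h h h h:
  [Stmt [Arg [Arg [Arg [Arg f h] h] h] h]]

1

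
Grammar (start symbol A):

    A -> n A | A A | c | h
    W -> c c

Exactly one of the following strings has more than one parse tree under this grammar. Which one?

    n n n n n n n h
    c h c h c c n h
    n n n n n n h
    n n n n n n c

n n n n n n n h: 1 tree
c h c h c c n h: 132 trees
n n n n n n h: 1 tree
n n n n n n c: 1 tree

c h c h c c n h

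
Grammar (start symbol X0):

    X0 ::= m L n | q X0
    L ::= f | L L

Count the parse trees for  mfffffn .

Parse trees for mfffffn (showing first 6 of 14):
  [X0 m [L [L f] [L [L f] [L [L f] [L [L f] [L f]]]]] n]
  [X0 m [L [L f] [L [L f] [L [L [L f] [L f]] [L f]]]] n]
  [X0 m [L [L f] [L [L [L f] [L f]] [L [L f] [L f]]]] n]
  [X0 m [L [L f] [L [L [L f] [L [L f] [L f]]] [L f]]] n]
  [X0 m [L [L f] [L [L [L [L f] [L f]] [L f]] [L f]]] n]
  [X0 m [L [L [L f] [L f]] [L [L f] [L [L f] [L f]]]] n]

14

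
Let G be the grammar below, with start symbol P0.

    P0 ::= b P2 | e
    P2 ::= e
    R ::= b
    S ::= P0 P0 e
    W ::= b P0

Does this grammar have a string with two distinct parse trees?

Only P0, P2 are reachable from P0; ignoring the rest: Restricted to the reachable nonterminals, every rule has the form A → t or A → t B, and no two rules for the same A share a first terminal. The grammar encodes a DFA — one run per string.

Unambiguous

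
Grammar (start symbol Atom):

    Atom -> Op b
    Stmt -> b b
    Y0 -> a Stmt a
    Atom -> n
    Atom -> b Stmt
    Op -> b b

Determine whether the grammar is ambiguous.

Witness: b b b

Derivation 1: Atom ⇒ Op b ⇒ b b b
Derivation 2: Atom ⇒ b Stmt ⇒ b b b

Two distinct leftmost derivations for the same string.

Ambiguous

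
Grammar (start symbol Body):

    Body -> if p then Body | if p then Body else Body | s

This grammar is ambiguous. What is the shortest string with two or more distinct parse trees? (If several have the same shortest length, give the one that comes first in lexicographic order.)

if p then if p then s else s

length 1: no string has ≥2 trees
length 4: no string has ≥2 trees
length 6: no string has ≥2 trees
length 7: no string has ≥2 trees
length 9: if p then if p then s else s has 2 parse trees

Two derivations of if p then if p then s else s:
  Body ⇒ if p then Body ⇒ if p then if p then Body else Body ⇒ if p then if p then s else Body ⇒ if p then if p then s else s
  Body ⇒ if p then Body else Body ⇒ if p then if p then Body else Body ⇒ if p then if p then s else Body ⇒ if p then if p then s else s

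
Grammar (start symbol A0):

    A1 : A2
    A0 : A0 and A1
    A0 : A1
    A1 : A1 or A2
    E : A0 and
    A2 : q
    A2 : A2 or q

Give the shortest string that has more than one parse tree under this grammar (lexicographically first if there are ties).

q or q

length 1: no string has ≥2 trees
length 3: q or q has 2 parse trees

Two derivations of q or q:
  A0 ⇒ A1 ⇒ A2 ⇒ A2 or q ⇒ q or q
  A0 ⇒ A1 ⇒ A1 or A2 ⇒ A2 or A2 ⇒ q or A2 ⇒ q or q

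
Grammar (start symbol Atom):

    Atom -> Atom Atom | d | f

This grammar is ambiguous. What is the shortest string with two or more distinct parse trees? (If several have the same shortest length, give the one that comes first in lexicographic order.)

d d d

length 1: no string has ≥2 trees
length 2: no string has ≥2 trees
length 3: d d d has 2 parse trees

Two derivations of d d d:
  Atom ⇒ Atom Atom ⇒ Atom Atom Atom ⇒ d Atom Atom ⇒ d d Atom ⇒ d d d
  Atom ⇒ Atom Atom ⇒ d Atom ⇒ d Atom Atom ⇒ d d Atom ⇒ d d d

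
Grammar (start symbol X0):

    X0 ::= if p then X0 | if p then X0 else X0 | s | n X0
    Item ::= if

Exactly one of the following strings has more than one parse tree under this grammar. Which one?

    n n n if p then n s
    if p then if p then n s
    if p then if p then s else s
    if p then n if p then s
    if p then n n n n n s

if p then if p then s else s

n n n if p then n s: 1 tree
if p then if p then n s: 1 tree
if p then if p then s else s: 2 trees
if p then n if p then s: 1 tree
if p then n n n n n s: 1 tree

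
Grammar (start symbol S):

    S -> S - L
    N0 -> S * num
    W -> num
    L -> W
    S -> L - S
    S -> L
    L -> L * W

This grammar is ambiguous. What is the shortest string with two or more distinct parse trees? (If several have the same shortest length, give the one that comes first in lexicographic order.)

length 1: no string has ≥2 trees
length 3: num - num has 2 parse trees

Two derivations of num - num:
  S ⇒ S - L ⇒ L - L ⇒ W - L ⇒ num - L ⇒ num - W ⇒ num - num
  S ⇒ L - S ⇒ W - S ⇒ num - S ⇒ num - L ⇒ num - W ⇒ num - num

num - num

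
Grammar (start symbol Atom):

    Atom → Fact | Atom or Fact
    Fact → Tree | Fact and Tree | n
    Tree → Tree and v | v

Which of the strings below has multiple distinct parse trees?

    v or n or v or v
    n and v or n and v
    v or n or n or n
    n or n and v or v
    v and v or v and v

v or n or v or v: 1 tree
n and v or n and v: 1 tree
v or n or n or n: 1 tree
n or n and v or v: 1 tree
v and v or v and v: 4 trees

v and v or v and v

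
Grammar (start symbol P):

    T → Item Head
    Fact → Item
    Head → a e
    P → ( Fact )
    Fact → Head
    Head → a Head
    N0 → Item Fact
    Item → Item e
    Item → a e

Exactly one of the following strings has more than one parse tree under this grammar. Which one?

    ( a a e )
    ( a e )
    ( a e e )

( a e )

( a a e ): 1 tree
( a e ): 2 trees
( a e e ): 1 tree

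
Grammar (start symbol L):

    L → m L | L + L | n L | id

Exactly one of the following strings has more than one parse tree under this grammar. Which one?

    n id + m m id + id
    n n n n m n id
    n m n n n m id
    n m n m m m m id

n id + m m id + id

n id + m m id + id: 9 trees
n n n n m n id: 1 tree
n m n n n m id: 1 tree
n m n m m m m id: 1 tree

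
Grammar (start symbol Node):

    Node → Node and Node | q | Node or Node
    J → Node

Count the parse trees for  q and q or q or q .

Parse trees for q and q or q or q:
  [Node [Node q] and [Node [Node q] or [Node [Node q] or [Node q]]]]
  [Node [Node q] and [Node [Node [Node q] or [Node q]] or [Node q]]]
  [Node [Node [Node q] and [Node q]] or [Node [Node q] or [Node q]]]
  [Node [Node [Node q] and [Node [Node q] or [Node q]]] or [Node q]]
  [Node [Node [Node [Node q] and [Node q]] or [Node q]] or [Node q]]

5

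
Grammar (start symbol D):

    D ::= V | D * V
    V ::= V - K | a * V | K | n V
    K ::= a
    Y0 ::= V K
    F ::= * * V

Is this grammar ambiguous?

Ambiguous

Witness: a * a

Derivation 1: D ⇒ V ⇒ a * V ⇒ a * K ⇒ a * a
Derivation 2: D ⇒ D * V ⇒ V * V ⇒ K * V ⇒ a * V ⇒ a * K ⇒ a * a

Two distinct leftmost derivations for the same string.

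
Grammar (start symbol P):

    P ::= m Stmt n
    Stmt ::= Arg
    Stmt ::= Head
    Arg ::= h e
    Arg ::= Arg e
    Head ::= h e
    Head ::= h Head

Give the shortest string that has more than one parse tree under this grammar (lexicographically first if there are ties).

m h e n

length 4: m h e n has 2 parse trees

Two derivations of m h e n:
  P ⇒ m Stmt n ⇒ m Arg n ⇒ m h e n
  P ⇒ m Stmt n ⇒ m Head n ⇒ m h e n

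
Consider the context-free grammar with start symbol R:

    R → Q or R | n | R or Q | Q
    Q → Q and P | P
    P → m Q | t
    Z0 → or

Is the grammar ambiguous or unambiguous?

Ambiguous

Witness: t or t

Derivation 1: R ⇒ Q or R ⇒ P or R ⇒ t or R ⇒ t or Q ⇒ t or P ⇒ t or t
Derivation 2: R ⇒ R or Q ⇒ Q or Q ⇒ P or Q ⇒ t or Q ⇒ t or P ⇒ t or t

Two distinct leftmost derivations for the same string.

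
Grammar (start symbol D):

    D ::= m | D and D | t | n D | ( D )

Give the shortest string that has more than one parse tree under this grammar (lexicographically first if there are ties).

n m and m

length 1: no string has ≥2 trees
length 2: no string has ≥2 trees
length 3: no string has ≥2 trees
length 4: n m and m has 2 parse trees

Two derivations of n m and m:
  D ⇒ D and D ⇒ n D and D ⇒ n m and D ⇒ n m and m
  D ⇒ n D ⇒ n D and D ⇒ n m and D ⇒ n m and m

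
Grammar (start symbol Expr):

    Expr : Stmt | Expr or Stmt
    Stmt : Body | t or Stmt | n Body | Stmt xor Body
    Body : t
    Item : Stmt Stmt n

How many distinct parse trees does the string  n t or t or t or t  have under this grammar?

4

Parse trees for n t or t or t or t:
  [Expr [Expr [Stmt n [Body t]]] or [Stmt t or [Stmt t or [Stmt [Body t]]]]]
  [Expr [Expr [Expr [Stmt n [Body t]]] or [Stmt [Body t]]] or [Stmt t or [Stmt [Body t]]]]
  [Expr [Expr [Expr [Stmt n [Body t]]] or [Stmt t or [Stmt [Body t]]]] or [Stmt [Body t]]]
  [Expr [Expr [Expr [Expr [Stmt n [Body t]]] or [Stmt [Body t]]] or [Stmt [Body t]]] or [Stmt [Body t]]]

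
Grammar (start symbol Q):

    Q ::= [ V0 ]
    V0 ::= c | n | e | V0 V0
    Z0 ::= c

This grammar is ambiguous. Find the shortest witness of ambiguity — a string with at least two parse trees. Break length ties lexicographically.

[ c c c ]

length 3: no string has ≥2 trees
length 4: no string has ≥2 trees
length 5: [ c c c ] has 2 parse trees

Two derivations of [ c c c ]:
  Q ⇒ [ V0 ] ⇒ [ V0 V0 ] ⇒ [ c V0 ] ⇒ [ c V0 V0 ] ⇒ [ c c V0 ] ⇒ [ c c c ]
  Q ⇒ [ V0 ] ⇒ [ V0 V0 ] ⇒ [ V0 V0 V0 ] ⇒ [ c V0 V0 ] ⇒ [ c c V0 ] ⇒ [ c c c ]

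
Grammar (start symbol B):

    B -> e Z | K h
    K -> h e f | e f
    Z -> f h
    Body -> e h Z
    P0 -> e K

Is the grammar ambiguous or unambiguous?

Ambiguous

Witness: e f h

Derivation 1: B ⇒ e Z ⇒ e f h
Derivation 2: B ⇒ K h ⇒ e f h

Two distinct leftmost derivations for the same string.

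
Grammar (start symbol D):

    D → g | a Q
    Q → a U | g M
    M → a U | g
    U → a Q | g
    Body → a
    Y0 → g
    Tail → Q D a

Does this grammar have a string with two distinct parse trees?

Only D, Q, M, U are reachable from D; ignoring the rest: Restricted to the reachable nonterminals, every rule has the form A → t or A → t B, and no two rules for the same A share a first terminal. The grammar encodes a DFA — one run per string.

Unambiguous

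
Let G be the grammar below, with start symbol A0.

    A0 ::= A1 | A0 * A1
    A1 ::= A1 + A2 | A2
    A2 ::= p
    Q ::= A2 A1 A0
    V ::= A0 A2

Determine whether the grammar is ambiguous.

Unambiguous

Only A0, A1, A2 are reachable from A0; ignoring the rest: A0 → A0 * A1 | A1  ;  A1 → A1 + A2 | A2  — a left-associative chain with A2 at the bottom. Each string factors uniquely by precedence.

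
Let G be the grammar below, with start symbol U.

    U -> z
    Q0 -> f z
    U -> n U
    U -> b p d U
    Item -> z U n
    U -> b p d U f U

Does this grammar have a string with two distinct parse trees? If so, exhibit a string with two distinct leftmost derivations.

Ambiguous

Witness: b p d b p d z f z

Derivation 1: U ⇒ b p d U ⇒ b p d b p d U f U ⇒ b p d b p d z f U ⇒ b p d b p d z f z
Derivation 2: U ⇒ b p d U f U ⇒ b p d b p d U f U ⇒ b p d b p d z f U ⇒ b p d b p d z f z

Two distinct leftmost derivations for the same string.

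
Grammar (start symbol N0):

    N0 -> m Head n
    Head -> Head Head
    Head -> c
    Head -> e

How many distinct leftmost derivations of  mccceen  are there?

Parse trees for mccceen (showing first 6 of 14):
  [N0 m [Head [Head c] [Head [Head c] [Head [Head c] [Head [Head e] [Head e]]]]] n]
  [N0 m [Head [Head c] [Head [Head c] [Head [Head [Head c] [Head e]] [Head e]]]] n]
  [N0 m [Head [Head c] [Head [Head [Head c] [Head c]] [Head [Head e] [Head e]]]] n]
  [N0 m [Head [Head c] [Head [Head [Head c] [Head [Head c] [Head e]]] [Head e]]] n]
  [N0 m [Head [Head c] [Head [Head [Head [Head c] [Head c]] [Head e]] [Head e]]] n]
  [N0 m [Head [Head [Head c] [Head c]] [Head [Head c] [Head [Head e] [Head e]]]] n]

14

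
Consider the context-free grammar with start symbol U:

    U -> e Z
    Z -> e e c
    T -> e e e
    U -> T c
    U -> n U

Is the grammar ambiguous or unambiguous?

Ambiguous

Witness: e e e c

Derivation 1: U ⇒ e Z ⇒ e e e c
Derivation 2: U ⇒ T c ⇒ e e e c

Two distinct leftmost derivations for the same string.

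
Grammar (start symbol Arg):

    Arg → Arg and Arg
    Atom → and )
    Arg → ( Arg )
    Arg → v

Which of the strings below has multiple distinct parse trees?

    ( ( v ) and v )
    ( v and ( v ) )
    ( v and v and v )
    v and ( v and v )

( ( v ) and v ): 1 tree
( v and ( v ) ): 1 tree
( v and v and v ): 2 trees
v and ( v and v ): 1 tree

( v and v and v )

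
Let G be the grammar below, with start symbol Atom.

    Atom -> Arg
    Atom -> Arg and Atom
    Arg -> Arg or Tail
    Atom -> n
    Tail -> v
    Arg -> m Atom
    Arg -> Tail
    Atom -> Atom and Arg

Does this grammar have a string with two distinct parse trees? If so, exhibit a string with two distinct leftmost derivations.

Witness: v and v

Derivation 1: Atom ⇒ Arg and Atom ⇒ Tail and Atom ⇒ v and Atom ⇒ v and Arg ⇒ v and Tail ⇒ v and v
Derivation 2: Atom ⇒ Atom and Arg ⇒ Arg and Arg ⇒ Tail and Arg ⇒ v and Arg ⇒ v and Tail ⇒ v and v

Two distinct leftmost derivations for the same string.

Ambiguous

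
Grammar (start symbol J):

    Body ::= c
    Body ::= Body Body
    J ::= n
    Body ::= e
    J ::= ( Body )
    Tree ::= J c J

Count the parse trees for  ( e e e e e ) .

14

Parse trees for ( e e e e e ) (showing first 6 of 14):
  [J ( [Body [Body e] [Body [Body e] [Body [Body e] [Body [Body e] [Body e]]]]] )]
  [J ( [Body [Body e] [Body [Body e] [Body [Body [Body e] [Body e]] [Body e]]]] )]
  [J ( [Body [Body e] [Body [Body [Body e] [Body e]] [Body [Body e] [Body e]]]] )]
  [J ( [Body [Body e] [Body [Body [Body e] [Body [Body e] [Body e]]] [Body e]]] )]
  [J ( [Body [Body e] [Body [Body [Body [Body e] [Body e]] [Body e]] [Body e]]] )]
  [J ( [Body [Body [Body e] [Body e]] [Body [Body e] [Body [Body e] [Body e]]]] )]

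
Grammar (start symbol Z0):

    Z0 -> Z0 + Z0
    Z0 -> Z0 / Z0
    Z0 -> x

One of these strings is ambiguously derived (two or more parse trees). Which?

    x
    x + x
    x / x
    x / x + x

x: 1 tree
x + x: 1 tree
x / x: 1 tree
x / x + x: 2 trees

x / x + x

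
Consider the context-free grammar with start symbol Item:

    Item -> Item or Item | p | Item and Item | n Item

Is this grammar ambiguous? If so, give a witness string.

Ambiguous

Witness: n p and p

Derivation 1: Item ⇒ Item and Item ⇒ n Item and Item ⇒ n p and Item ⇒ n p and p
Derivation 2: Item ⇒ n Item ⇒ n Item and Item ⇒ n p and Item ⇒ n p and p

Two distinct leftmost derivations for the same string.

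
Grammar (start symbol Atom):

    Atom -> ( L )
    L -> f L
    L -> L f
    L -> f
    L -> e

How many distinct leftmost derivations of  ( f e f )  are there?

2

Parse trees for ( f e f ):
  [Atom ( [L f [L [L e] f]] )]
  [Atom ( [L [L f [L e]] f] )]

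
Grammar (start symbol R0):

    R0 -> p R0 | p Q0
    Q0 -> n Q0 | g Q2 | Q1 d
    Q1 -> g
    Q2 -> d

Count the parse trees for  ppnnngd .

Parse trees for ppnnngd:
  [R0 p [R0 p [Q0 n [Q0 n [Q0 n [Q0 g [Q2 d]]]]]]]
  [R0 p [R0 p [Q0 n [Q0 n [Q0 n [Q0 [Q1 g] d]]]]]]

2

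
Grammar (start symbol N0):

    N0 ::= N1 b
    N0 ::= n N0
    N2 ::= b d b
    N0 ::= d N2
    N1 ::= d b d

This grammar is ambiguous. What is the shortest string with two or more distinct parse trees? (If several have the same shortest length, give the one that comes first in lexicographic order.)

d b d b

length 4: d b d b has 2 parse trees

Two derivations of d b d b:
  N0 ⇒ N1 b ⇒ d b d b
  N0 ⇒ d N2 ⇒ d b d b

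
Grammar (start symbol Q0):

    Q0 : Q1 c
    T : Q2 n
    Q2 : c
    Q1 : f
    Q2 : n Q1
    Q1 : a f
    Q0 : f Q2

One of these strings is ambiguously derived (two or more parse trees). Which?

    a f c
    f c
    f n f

a f c: 1 tree
f c: 2 trees
f n f: 1 tree

f c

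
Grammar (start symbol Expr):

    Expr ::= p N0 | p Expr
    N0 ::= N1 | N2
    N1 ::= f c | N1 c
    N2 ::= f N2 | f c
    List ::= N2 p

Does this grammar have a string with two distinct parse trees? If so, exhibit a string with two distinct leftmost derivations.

Ambiguous

Witness: p f c

Derivation 1: Expr ⇒ p N0 ⇒ p N1 ⇒ p f c
Derivation 2: Expr ⇒ p N0 ⇒ p N2 ⇒ p f c

Two distinct leftmost derivations for the same string.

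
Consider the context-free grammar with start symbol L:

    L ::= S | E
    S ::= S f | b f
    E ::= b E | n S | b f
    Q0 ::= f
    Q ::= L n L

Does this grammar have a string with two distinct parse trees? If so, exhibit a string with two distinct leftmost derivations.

Witness: b f

Derivation 1: L ⇒ S ⇒ b f
Derivation 2: L ⇒ E ⇒ b f

Two distinct leftmost derivations for the same string.

Ambiguous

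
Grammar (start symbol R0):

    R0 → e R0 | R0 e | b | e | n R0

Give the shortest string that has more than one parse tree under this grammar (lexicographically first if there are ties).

length 1: no string has ≥2 trees
length 2: e e has 2 parse trees

Two derivations of e e:
  R0 ⇒ e R0 ⇒ e e
  R0 ⇒ R0 e ⇒ e e

e e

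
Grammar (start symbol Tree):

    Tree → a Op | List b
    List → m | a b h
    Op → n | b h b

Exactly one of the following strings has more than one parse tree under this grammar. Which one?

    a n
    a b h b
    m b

a n: 1 tree
a b h b: 2 trees
m b: 1 tree

a b h b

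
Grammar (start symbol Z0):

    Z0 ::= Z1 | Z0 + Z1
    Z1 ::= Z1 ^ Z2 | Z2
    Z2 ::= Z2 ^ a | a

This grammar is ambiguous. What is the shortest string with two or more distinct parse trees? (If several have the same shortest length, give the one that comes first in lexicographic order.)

length 1: no string has ≥2 trees
length 3: a ^ a has 2 parse trees

Two derivations of a ^ a:
  Z0 ⇒ Z1 ⇒ Z1 ^ Z2 ⇒ Z2 ^ Z2 ⇒ a ^ Z2 ⇒ a ^ a
  Z0 ⇒ Z1 ⇒ Z2 ⇒ Z2 ^ a ⇒ a ^ a

a ^ a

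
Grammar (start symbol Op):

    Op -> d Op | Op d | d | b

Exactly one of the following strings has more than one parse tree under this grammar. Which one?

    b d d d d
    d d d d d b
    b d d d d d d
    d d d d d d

b d d d d: 1 tree
d d d d d b: 1 tree
b d d d d d d: 1 tree
d d d d d d: 32 trees

d d d d d d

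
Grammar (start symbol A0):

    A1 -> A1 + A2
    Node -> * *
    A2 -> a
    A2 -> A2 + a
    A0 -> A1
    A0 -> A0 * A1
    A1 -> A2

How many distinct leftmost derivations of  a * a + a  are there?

Parse trees for a * a + a:
  [A0 [A0 [A1 [A2 a]]] * [A1 [A1 [A2 a]] + [A2 a]]]
  [A0 [A0 [A1 [A2 a]]] * [A1 [A2 [A2 a] + a]]]

2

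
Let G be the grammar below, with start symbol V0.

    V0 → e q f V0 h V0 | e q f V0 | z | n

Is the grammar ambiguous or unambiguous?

Witness: e q f e q f n h n

Derivation 1: V0 ⇒ e q f V0 h V0 ⇒ e q f e q f V0 h V0 ⇒ e q f e q f n h V0 ⇒ e q f e q f n h n
Derivation 2: V0 ⇒ e q f V0 ⇒ e q f e q f V0 h V0 ⇒ e q f e q f n h V0 ⇒ e q f e q f n h n

Two distinct leftmost derivations for the same string.

Ambiguous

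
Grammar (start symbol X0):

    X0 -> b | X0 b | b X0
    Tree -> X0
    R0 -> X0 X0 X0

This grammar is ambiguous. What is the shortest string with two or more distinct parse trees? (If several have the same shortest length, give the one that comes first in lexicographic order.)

length 1: no string has ≥2 trees
length 2: b b has 2 parse trees

Two derivations of b b:
  X0 ⇒ X0 b ⇒ b b
  X0 ⇒ b X0 ⇒ b b

b b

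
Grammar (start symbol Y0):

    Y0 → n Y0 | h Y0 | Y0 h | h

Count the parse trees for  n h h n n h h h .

Parse trees for n h h n n h h h (showing first 6 of 29):
  [Y0 n [Y0 h [Y0 h [Y0 n [Y0 n [Y0 h [Y0 h [Y0 h]]]]]]]]
  [Y0 n [Y0 h [Y0 h [Y0 n [Y0 n [Y0 h [Y0 [Y0 h] h]]]]]]]
  [Y0 n [Y0 h [Y0 h [Y0 n [Y0 n [Y0 [Y0 h [Y0 h]] h]]]]]]
  [Y0 n [Y0 h [Y0 h [Y0 n [Y0 n [Y0 [Y0 [Y0 h] h] h]]]]]]
  [Y0 n [Y0 h [Y0 h [Y0 n [Y0 [Y0 n [Y0 h [Y0 h]]] h]]]]]
  [Y0 n [Y0 h [Y0 h [Y0 n [Y0 [Y0 n [Y0 [Y0 h] h]] h]]]]]

29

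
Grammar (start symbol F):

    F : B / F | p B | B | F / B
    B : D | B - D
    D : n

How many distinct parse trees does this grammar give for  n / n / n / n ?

Parse trees for n / n / n / n:
  [F [B [D n]] / [F [B [D n]] / [F [B [D n]] / [F [B [D n]]]]]]
  [F [B [D n]] / [F [B [D n]] / [F [F [B [D n]]] / [B [D n]]]]]
  [F [B [D n]] / [F [F [B [D n]] / [F [B [D n]]]] / [B [D n]]]]
  [F [B [D n]] / [F [F [F [B [D n]]] / [B [D n]]] / [B [D n]]]]
  [F [F [B [D n]] / [F [B [D n]] / [F [B [D n]]]]] / [B [D n]]]
  [F [F [B [D n]] / [F [F [B [D n]]] / [B [D n]]]] / [B [D n]]]
  [F [F [F [B [D n]] / [F [B [D n]]]] / [B [D n]]] / [B [D n]]]
  [F [F [F [F [B [D n]]] / [B [D n]]] / [B [D n]]] / [B [D n]]]

8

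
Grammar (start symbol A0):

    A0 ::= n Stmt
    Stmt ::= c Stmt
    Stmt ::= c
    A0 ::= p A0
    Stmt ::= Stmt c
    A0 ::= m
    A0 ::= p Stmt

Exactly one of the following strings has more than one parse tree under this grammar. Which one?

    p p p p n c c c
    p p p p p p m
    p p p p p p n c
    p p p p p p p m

p p p p n c c c: 4 trees
p p p p p p m: 1 tree
p p p p p p n c: 1 tree
p p p p p p p m: 1 tree

p p p p n c c c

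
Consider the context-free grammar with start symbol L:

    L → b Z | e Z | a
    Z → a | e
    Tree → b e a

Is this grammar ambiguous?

(Tree is unreachable from L, so its rules don't affect L(L).) Restricted to the reachable nonterminals, every rule has the form A → t or A → t B, and no two rules for the same A share a first terminal. The grammar encodes a DFA — one run per string.

Unambiguous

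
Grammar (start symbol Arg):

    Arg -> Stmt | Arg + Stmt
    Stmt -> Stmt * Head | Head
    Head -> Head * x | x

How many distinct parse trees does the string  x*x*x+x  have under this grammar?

4

Parse trees for x*x*x+x:
  [Arg [Arg [Stmt [Stmt [Head x]] * [Head [Head x] * x]]] + [Stmt [Head x]]]
  [Arg [Arg [Stmt [Stmt [Stmt [Head x]] * [Head x]] * [Head x]]] + [Stmt [Head x]]]
  [Arg [Arg [Stmt [Stmt [Head [Head x] * x]] * [Head x]]] + [Stmt [Head x]]]
  [Arg [Arg [Stmt [Head [Head [Head x] * x] * x]]] + [Stmt [Head x]]]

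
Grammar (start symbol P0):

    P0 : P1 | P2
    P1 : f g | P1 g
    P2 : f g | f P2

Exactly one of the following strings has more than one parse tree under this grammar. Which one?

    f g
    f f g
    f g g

f g

f g: 2 trees
f f g: 1 tree
f g g: 1 tree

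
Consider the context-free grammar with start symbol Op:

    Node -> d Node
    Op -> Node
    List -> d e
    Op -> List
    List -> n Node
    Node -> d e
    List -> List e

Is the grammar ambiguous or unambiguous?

Witness: d e

Derivation 1: Op ⇒ Node ⇒ d e
Derivation 2: Op ⇒ List ⇒ d e

Two distinct leftmost derivations for the same string.

Ambiguous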